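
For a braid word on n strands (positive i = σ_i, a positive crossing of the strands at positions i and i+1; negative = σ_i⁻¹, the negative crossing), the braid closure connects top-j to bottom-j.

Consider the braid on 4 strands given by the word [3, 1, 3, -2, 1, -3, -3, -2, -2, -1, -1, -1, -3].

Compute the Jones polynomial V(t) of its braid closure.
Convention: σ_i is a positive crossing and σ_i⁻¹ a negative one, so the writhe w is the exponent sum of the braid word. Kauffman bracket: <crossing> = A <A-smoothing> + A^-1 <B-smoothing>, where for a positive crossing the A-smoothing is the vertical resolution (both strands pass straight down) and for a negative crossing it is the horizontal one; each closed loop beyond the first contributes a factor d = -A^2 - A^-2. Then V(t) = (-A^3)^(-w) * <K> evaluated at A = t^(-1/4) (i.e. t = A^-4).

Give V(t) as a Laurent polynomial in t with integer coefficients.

The presented braid s3 s1 s3 s2^-1 s1 s3^-1 s3^-1 s2^-1 s2^-1 s1^-1 s1^-1 s1^-1 s3^-1 on 4 strands reduces by inverse Markov moves (closure unchanged at each step):
  Deconjugate: the word is γ·β·γ⁻¹ with γ = s3 (prefix) and γ⁻¹ = s3^-1 (suffix); strip both.
  Deconjugate: the word is γ·β·γ⁻¹ with γ = s1 (prefix) and γ⁻¹ = s1^-1 (suffix); strip both.
Reduced to β = s3 s2^-1 s1 s3^-1 s3^-1 s2^-1 s2^-1 s1^-1 s1^-1 on 4 strands, 9 crossings.
Compute on β:
Braid: s3 s2^-1 s1 s3^-1 s3^-1 s2^-1 s2^-1 s1^-1 s1^-1 on 4 strands, 9 crossings.
Writhe w = (#positive) - (#negative) = 2 - 7 = -5.
Computing the Kauffman bracket via state sum. There are 2^9 = 512 states.
Each crossing splits two ways (0=vertical, 1=horizontal). The state's weight is A^(#A-smoothings - #B-smoothings) * d^(loops - 1).
Tabulate the states by total A-exponent and number of loops L (A-exp: L × count):
  A^9: L=5 ×1
  A^7: L=4 ×9
  A^5: L=3 ×31, L=5 ×5
  A^3: L=2 ×48, L=4 ×35, L=6 ×1
  A^1: L=1 ×28, L=3 ×86, L=5 ×12
  A^-1: L=2 ×82, L=4 ×43, L=6 ×1
  A^-3: L=1 ×20, L=3 ×58, L=5 ×6
  A^-5: L=2 ×25, L=4 ×11
  A^-7: L=1 ×3, L=3 ×6
  A^-9: L=2 ×1
Each group contributes A^e * Σ count * d^(L-1):
Powers of d = -A^2 - A^-2: d^2 = A^4 + 2 + A^-4; d^3 = -A^6 - 3*A^2 - 3*A^-2 - A^-6; d^4 = A^8 + 4*A^4 + 6 + 4*A^-4 + A^-8; d^5 = -A^10 - 5*A^6 - 10*A^2 - 10*A^-2 - 5*A^-6 - A^-10.
  A^9 * (d^4) = A^17 + 4*A^13 + 6*A^9 + 4*A^5 + A
  A^7 * (9*d^3) = -9*A^13 - 27*A^9 - 27*A^5 - 9*A
  A^5 * (31*d^2 + 5*d^4) = 5*A^13 + 51*A^9 + 92*A^5 + 51*A + 5*A^-3
  A^3 * (48*d + 35*d^3 + d^5) = -A^13 - 40*A^9 - 163*A^5 - 163*A - 40*A^-3 - A^-7
  A^1 * (28 + 86*d^2 + 12*d^4) = 12*A^9 + 134*A^5 + 272*A + 134*A^-3 + 12*A^-7
  A^-1 * (82*d + 43*d^3 + d^5) = -A^9 - 48*A^5 - 221*A - 221*A^-3 - 48*A^-7 - A^-11
  A^-3 * (20 + 58*d^2 + 6*d^4) = 6*A^5 + 82*A + 172*A^-3 + 82*A^-7 + 6*A^-11
  A^-5 * (25*d + 11*d^3) = -11*A - 58*A^-3 - 58*A^-7 - 11*A^-11
  A^-7 * (3 + 6*d^2) = 6*A^-3 + 15*A^-7 + 6*A^-11
  A^-9 * (d) = -A^-7 - A^-11
Summing the groups: <K> = A^17 - A^13 + A^9 - 2*A^5 + 2*A - 2*A^-3 + A^-7 - A^-11
Normalise by the writhe: (-A^3)^(-w) = (-A^3)^(5) = -A^15, so f(A) = -A^15 * <K> = -A^32 + A^28 - A^24 + 2*A^20 - 2*A^16 + 2*A^12 - A^8 + A^4.
Substitute A = t^(-1/4), i.e. A^e → t^(-e/4): V(t) = t^-1 - t^-2 + 2*t^-3 - 2*t^-4 + 2*t^-5 - t^-6 + t^-7 - t^-8

Answer: t^-1 - t^-2 + 2*t^-3 - 2*t^-4 + 2*t^-5 - t^-6 + t^-7 - t^-8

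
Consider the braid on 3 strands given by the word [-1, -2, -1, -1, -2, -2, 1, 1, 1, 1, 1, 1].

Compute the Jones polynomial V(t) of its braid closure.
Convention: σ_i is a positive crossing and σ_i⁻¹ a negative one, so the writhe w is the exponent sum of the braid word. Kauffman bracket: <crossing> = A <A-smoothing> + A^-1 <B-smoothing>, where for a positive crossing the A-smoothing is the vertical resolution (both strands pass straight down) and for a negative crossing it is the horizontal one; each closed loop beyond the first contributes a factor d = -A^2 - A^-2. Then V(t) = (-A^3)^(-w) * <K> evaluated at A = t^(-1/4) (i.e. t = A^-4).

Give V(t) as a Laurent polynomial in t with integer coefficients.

-t^4 + t^3 - t^2 + 2*t - 1 + 2*t^-1 - t^-2 + t^-3 - t^-4

Derivation:
The presented braid s1^-1 s2^-1 s1^-1 s1^-1 s2^-1 s2^-1 s1 s1 s1 s1 s1 s1 on 3 strands reduces by inverse Markov moves (closure unchanged at each step):
  Deconjugate: the word is γ·β·γ⁻¹ with γ = s1^-1 (prefix) and γ⁻¹ = s1 (suffix); strip both.
Reduced to β = s2^-1 s1^-1 s1^-1 s2^-1 s2^-1 s1 s1 s1 s1 s1 on 3 strands, 10 crossings.
Compute on β:
Braid: s2^-1 s1^-1 s1^-1 s2^-1 s2^-1 s1 s1 s1 s1 s1 on 3 strands, 10 crossings.
Writhe w = (#positive) - (#negative) = 5 - 5 = 0.
Enumerate smoothing states for the bracket polynomial. There are 2^10 = 1024 states.
For each crossing: s=0 is the vertical smoothing, s=1 horizontal. Crossing k contributes A^(sign_k * (1 - 2*s_k)); loop factor d = -A^2 - A^-2.
Tabulate the states by total A-exponent and number of loops L (A-exp: L × count):
  A^10: L=4 ×1
  A^8: L=3 ×10
  A^6: L=2 ×29, L=4 ×16
  A^4: L=1 ×26, L=3 ×74, L=5 ×20
  A^2: L=2 ×90, L=4 ×105, L=6 ×15
  A^0: L=1 ×15, L=3 ×141, L=5 ×90, L=7 ×6
  A^-2: L=2 ×35, L=4 ×130, L=6 ×44, L=8 ×1
  A^-4: L=3 ×40, L=5 ×69, L=7 ×11
  A^-6: L=4 ×25, L=6 ×19, L=8 ×1
  A^-8: L=5 ×8, L=7 ×2
  A^-10: L=6 ×1
Each group contributes A^e * Σ count * d^(L-1):
Powers of d = -A^2 - A^-2: d^2 = A^4 + 2 + A^-4; d^3 = -A^6 - 3*A^2 - 3*A^-2 - A^-6; d^4 = A^8 + 4*A^4 + 6 + 4*A^-4 + A^-8; d^5 = -A^10 - 5*A^6 - 10*A^2 - 10*A^-2 - 5*A^-6 - A^-10; d^6 = A^12 + 6*A^8 + 15*A^4 + 20 + 15*A^-4 + 6*A^-8 + A^-12; d^7 = -A^14 - 7*A^10 - 21*A^6 - 35*A^2 - 35*A^-2 - 21*A^-6 - 7*A^-10 - A^-14.
  A^10 * (d^3) = -A^16 - 3*A^12 - 3*A^8 - A^4
  A^8 * (10*d^2) = 10*A^12 + 20*A^8 + 10*A^4
  A^6 * (29*d + 16*d^3) = -16*A^12 - 77*A^8 - 77*A^4 - 16
  A^4 * (26 + 74*d^2 + 20*d^4) = 20*A^12 + 154*A^8 + 294*A^4 + 154 + 20*A^-4
  A^2 * (90*d + 105*d^3 + 15*d^5) = -15*A^12 - 180*A^8 - 555*A^4 - 555 - 180*A^-4 - 15*A^-8
  A^0 * (15 + 141*d^2 + 90*d^4 + 6*d^6) = 6*A^12 + 126*A^8 + 591*A^4 + 957 + 591*A^-4 + 126*A^-8 + 6*A^-12
  A^-2 * (35*d + 130*d^3 + 44*d^5 + d^7) = -A^12 - 51*A^8 - 371*A^4 - 900 - 900*A^-4 - 371*A^-8 - 51*A^-12 - A^-16
  A^-4 * (40*d^2 + 69*d^4 + 11*d^6) = 11*A^8 + 135*A^4 + 481 + 714*A^-4 + 481*A^-8 + 135*A^-12 + 11*A^-16
  A^-6 * (25*d^3 + 19*d^5 + d^7) = -A^8 - 26*A^4 - 141 - 300*A^-4 - 300*A^-8 - 141*A^-12 - 26*A^-16 - A^-20
  A^-8 * (8*d^4 + 2*d^6) = 2*A^4 + 20 + 62*A^-4 + 88*A^-8 + 62*A^-12 + 20*A^-16 + 2*A^-20
  A^-10 * (d^5) = -1 - 5*A^-4 - 10*A^-8 - 10*A^-12 - 5*A^-16 - A^-20
Summing the groups: <K> = -A^16 + A^12 - A^8 + 2*A^4 - 1 + 2*A^-4 - A^-8 + A^-12 - A^-16
Normalise by the writhe: (-A^3)^(-w) = (-A^3)^(0) = 1, so f(A) = 1 * <K> = -A^16 + A^12 - A^8 + 2*A^4 - 1 + 2*A^-4 - A^-8 + A^-12 - A^-16.
Substitute A = t^(-1/4), i.e. A^e → t^(-e/4): V(t) = -t^4 + t^3 - t^2 + 2*t - 1 + 2*t^-1 - t^-2 + t^-3 - t^-4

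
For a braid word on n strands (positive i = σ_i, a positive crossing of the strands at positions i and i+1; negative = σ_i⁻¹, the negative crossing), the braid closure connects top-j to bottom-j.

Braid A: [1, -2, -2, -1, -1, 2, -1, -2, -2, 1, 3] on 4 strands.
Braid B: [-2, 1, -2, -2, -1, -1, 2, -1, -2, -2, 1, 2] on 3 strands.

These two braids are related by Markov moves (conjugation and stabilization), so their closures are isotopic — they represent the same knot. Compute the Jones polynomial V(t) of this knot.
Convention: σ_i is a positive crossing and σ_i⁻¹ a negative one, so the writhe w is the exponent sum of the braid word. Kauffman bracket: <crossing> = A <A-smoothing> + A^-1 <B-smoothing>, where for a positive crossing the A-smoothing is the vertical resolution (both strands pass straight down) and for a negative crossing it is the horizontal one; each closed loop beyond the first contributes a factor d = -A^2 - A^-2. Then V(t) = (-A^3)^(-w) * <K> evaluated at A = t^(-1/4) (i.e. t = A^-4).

Markov-equivalent braids have isotopic closures, hence identical knot invariants. Strip the Markov moves from each word to reach a common short braid β, then compute V(t) once on β.
Braid A: s1 s2^-1 s2^-1 s1^-1 s1^-1 s2 s1^-1 s2^-1 s2^-1 s1 s3 on 4 strands reduces by inverse Markov moves (closure unchanged at each step):
  Destabilize: the word has the form β·s3 where s3 occurs only as the final letter (β ∈ B_3); drop it and the last strand → 3 strands.
Reduced to β = s1 s2^-1 s2^-1 s1^-1 s1^-1 s2 s1^-1 s2^-1 s2^-1 s1 on 3 strands, 10 crossings.
Braid B: s2^-1 s1 s2^-1 s2^-1 s1^-1 s1^-1 s2 s1^-1 s2^-1 s2^-1 s1 s2 on 3 strands reduces by inverse Markov moves (closure unchanged at each step):
  Deconjugate: the word is γ·β·γ⁻¹ with γ = s2^-1 (prefix) and γ⁻¹ = s2 (suffix); strip both.
Reduced to β = s1 s2^-1 s2^-1 s1^-1 s1^-1 s2 s1^-1 s2^-1 s2^-1 s1 on 3 strands, 10 crossings.
Both give the same β = s1 s2^-1 s2^-1 s1^-1 s1^-1 s2 s1^-1 s2^-1 s2^-1 s1 on 3 strands, so one state sum suffices:
Braid: s1 s2^-1 s2^-1 s1^-1 s1^-1 s2 s1^-1 s2^-1 s2^-1 s1 on 3 strands, 10 crossings.
Writhe w = (#positive) - (#negative) = 3 - 7 = -4.
State-sum expansion of <K>. There are 2^10 = 1024 states.
For each crossing: s=0 is the vertical smoothing, s=1 horizontal. Crossing k contributes A^(sign_k * (1 - 2*s_k)); loop factor d = -A^2 - A^-2.
Tabulate the states by total A-exponent and number of loops L (A-exp: L × count):
  A^10: L=6 ×1
  A^8: L=5 ×10
  A^6: L=4 ×43, L=6 ×2
  A^4: L=3 ×98, L=5 ×22
  A^2: L=2 ×118, L=4 ×88, L=6 ×4
  A^0: L=1 ×60, L=3 ×162, L=5 ×30
  A^-2: L=2 ×128, L=4 ×79, L=6 ×3
  A^-4: L=1 ×23, L=3 ×84, L=5 ×13
  A^-6: L=2 ×27, L=4 ×18
  A^-8: L=1 ×2, L=3 ×8
  A^-10: L=2 ×1
Each group contributes A^e * Σ count * d^(L-1):
Powers of d = -A^2 - A^-2: d^2 = A^4 + 2 + A^-4; d^3 = -A^6 - 3*A^2 - 3*A^-2 - A^-6; d^4 = A^8 + 4*A^4 + 6 + 4*A^-4 + A^-8; d^5 = -A^10 - 5*A^6 - 10*A^2 - 10*A^-2 - 5*A^-6 - A^-10.
  A^10 * (d^5) = -A^20 - 5*A^16 - 10*A^12 - 10*A^8 - 5*A^4 - 1
  A^8 * (10*d^4) = 10*A^16 + 40*A^12 + 60*A^8 + 40*A^4 + 10
  A^6 * (43*d^3 + 2*d^5) = -2*A^16 - 53*A^12 - 149*A^8 - 149*A^4 - 53 - 2*A^-4
  A^4 * (98*d^2 + 22*d^4) = 22*A^12 + 186*A^8 + 328*A^4 + 186 + 22*A^-4
  A^2 * (118*d + 88*d^3 + 4*d^5) = -4*A^12 - 108*A^8 - 422*A^4 - 422 - 108*A^-4 - 4*A^-8
  A^0 * (60 + 162*d^2 + 30*d^4) = 30*A^8 + 282*A^4 + 564 + 282*A^-4 + 30*A^-8
  A^-2 * (128*d + 79*d^3 + 3*d^5) = -3*A^8 - 94*A^4 - 395 - 395*A^-4 - 94*A^-8 - 3*A^-12
  A^-4 * (23 + 84*d^2 + 13*d^4) = 13*A^4 + 136 + 269*A^-4 + 136*A^-8 + 13*A^-12
  A^-6 * (27*d + 18*d^3) = -18 - 81*A^-4 - 81*A^-8 - 18*A^-12
  A^-8 * (2 + 8*d^2) = 8*A^-4 + 18*A^-8 + 8*A^-12
  A^-10 * (d) = -A^-8 - A^-12
Summing the groups: <K> = -A^20 + 3*A^16 - 5*A^12 + 6*A^8 - 7*A^4 + 7 - 5*A^-4 + 4*A^-8 - A^-12
Normalise by the writhe: (-A^3)^(-w) = (-A^3)^(4) = A^12, so f(A) = A^12 * <K> = -A^32 + 3*A^28 - 5*A^24 + 6*A^20 - 7*A^16 + 7*A^12 - 5*A^8 + 4*A^4 - 1.
Substitute A = t^(-1/4), i.e. A^e → t^(-e/4): V(t) = -1 + 4*t^-1 - 5*t^-2 + 7*t^-3 - 7*t^-4 + 6*t^-5 - 5*t^-6 + 3*t^-7 - t^-8

Answer: -1 + 4*t^-1 - 5*t^-2 + 7*t^-3 - 7*t^-4 + 6*t^-5 - 5*t^-6 + 3*t^-7 - t^-8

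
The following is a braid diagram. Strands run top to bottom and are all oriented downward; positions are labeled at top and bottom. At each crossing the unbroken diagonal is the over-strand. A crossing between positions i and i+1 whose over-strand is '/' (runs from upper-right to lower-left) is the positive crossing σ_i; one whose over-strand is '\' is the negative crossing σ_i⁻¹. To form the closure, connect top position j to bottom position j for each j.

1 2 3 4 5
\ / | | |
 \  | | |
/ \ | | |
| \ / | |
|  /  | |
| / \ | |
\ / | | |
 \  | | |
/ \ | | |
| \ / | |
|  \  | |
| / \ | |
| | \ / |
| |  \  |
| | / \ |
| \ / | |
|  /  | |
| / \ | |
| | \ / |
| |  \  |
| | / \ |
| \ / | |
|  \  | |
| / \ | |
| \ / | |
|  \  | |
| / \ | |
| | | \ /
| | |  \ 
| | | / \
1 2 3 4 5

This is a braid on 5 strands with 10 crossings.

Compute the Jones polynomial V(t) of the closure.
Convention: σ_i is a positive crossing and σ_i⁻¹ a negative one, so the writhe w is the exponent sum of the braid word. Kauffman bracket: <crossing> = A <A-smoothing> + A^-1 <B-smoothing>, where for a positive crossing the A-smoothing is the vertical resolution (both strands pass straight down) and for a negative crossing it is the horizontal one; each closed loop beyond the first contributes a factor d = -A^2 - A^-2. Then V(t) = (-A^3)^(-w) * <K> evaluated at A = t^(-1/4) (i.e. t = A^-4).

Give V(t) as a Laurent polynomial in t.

Reading the diagram top to bottom ('/'-over between positions i,i+1 = s_i, '\'-over = s_i^-1): braid word = s1^-1 s2 s1^-1 s2^-1 s3^-1 s2 s3^-1 s2^-1 s2^-1 s4^-1.
The presented braid s1^-1 s2 s1^-1 s2^-1 s3^-1 s2 s3^-1 s2^-1 s2^-1 s4^-1 on 5 strands reduces by inverse Markov moves (closure unchanged at each step):
  Destabilize: the word has the form β·s4^-1 where s4^-1 occurs only as the final letter (β ∈ B_4); drop it and the last strand → 4 strands.
Reduced to β = s1^-1 s2 s1^-1 s2^-1 s3^-1 s2 s3^-1 s2^-1 s2^-1 on 4 strands, 9 crossings.
Compute on β:
Braid: s1^-1 s2 s1^-1 s2^-1 s3^-1 s2 s3^-1 s2^-1 s2^-1 on 4 strands, 9 crossings.
Writhe w = (#positive) - (#negative) = 2 - 7 = -5.
Computing the Kauffman bracket via state sum. There are 2^9 = 512 states.
Smooth each crossing (0=||, 1=⌣⌢); contribution A^(Σ sign_k(1-2s_k)) * d^(L-1).
Tabulate the states by total A-exponent and number of loops L (A-exp: L × count):
  A^9: L=5 ×1
  A^7: L=4 ×9
  A^5: L=3 ×30, L=5 ×6
  A^3: L=2 ×45, L=4 ×37, L=6 ×2
  A^1: L=1 ×27, L=3 ×78, L=5 ×21
  A^-1: L=2 ×67, L=4 ×53, L=6 ×6
  A^-3: L=1 ×12, L=3 ×53, L=5 ×18, L=7 ×1
  A^-5: L=2 ×14, L=4 ×19, L=6 ×3
  A^-7: L=3 ×6, L=5 ×3
  A^-9: L=4 ×1
Each group contributes A^e * Σ count * d^(L-1):
Powers of d = -A^2 - A^-2: d^2 = A^4 + 2 + A^-4; d^3 = -A^6 - 3*A^2 - 3*A^-2 - A^-6; d^4 = A^8 + 4*A^4 + 6 + 4*A^-4 + A^-8; d^5 = -A^10 - 5*A^6 - 10*A^2 - 10*A^-2 - 5*A^-6 - A^-10; d^6 = A^12 + 6*A^8 + 15*A^4 + 20 + 15*A^-4 + 6*A^-8 + A^-12.
  A^9 * (d^4) = A^17 + 4*A^13 + 6*A^9 + 4*A^5 + A
  A^7 * (9*d^3) = -9*A^13 - 27*A^9 - 27*A^5 - 9*A
  A^5 * (30*d^2 + 6*d^4) = 6*A^13 + 54*A^9 + 96*A^5 + 54*A + 6*A^-3
  A^3 * (45*d + 37*d^3 + 2*d^5) = -2*A^13 - 47*A^9 - 176*A^5 - 176*A - 47*A^-3 - 2*A^-7
  A^1 * (27 + 78*d^2 + 21*d^4) = 21*A^9 + 162*A^5 + 309*A + 162*A^-3 + 21*A^-7
  A^-1 * (67*d + 53*d^3 + 6*d^5) = -6*A^9 - 83*A^5 - 286*A - 286*A^-3 - 83*A^-7 - 6*A^-11
  A^-3 * (12 + 53*d^2 + 18*d^4 + d^6) = A^9 + 24*A^5 + 140*A + 246*A^-3 + 140*A^-7 + 24*A^-11 + A^-15
  A^-5 * (14*d + 19*d^3 + 3*d^5) = -3*A^5 - 34*A - 101*A^-3 - 101*A^-7 - 34*A^-11 - 3*A^-15
  A^-7 * (6*d^2 + 3*d^4) = 3*A + 18*A^-3 + 30*A^-7 + 18*A^-11 + 3*A^-15
  A^-9 * (d^3) = -A^-3 - 3*A^-7 - 3*A^-11 - A^-15
Summing the groups: <K> = A^17 - A^13 + 2*A^9 - 3*A^5 + 2*A - 3*A^-3 + 2*A^-7 - A^-11
Normalise by the writhe: (-A^3)^(-w) = (-A^3)^(5) = -A^15, so f(A) = -A^15 * <K> = -A^32 + A^28 - 2*A^24 + 3*A^20 - 2*A^16 + 3*A^12 - 2*A^8 + A^4.
Substitute A = t^(-1/4), i.e. A^e → t^(-e/4): V(t) = t^-1 - 2*t^-2 + 3*t^-3 - 2*t^-4 + 3*t^-5 - 2*t^-6 + t^-7 - t^-8

Answer: t^-1 - 2*t^-2 + 3*t^-3 - 2*t^-4 + 3*t^-5 - 2*t^-6 + t^-7 - t^-8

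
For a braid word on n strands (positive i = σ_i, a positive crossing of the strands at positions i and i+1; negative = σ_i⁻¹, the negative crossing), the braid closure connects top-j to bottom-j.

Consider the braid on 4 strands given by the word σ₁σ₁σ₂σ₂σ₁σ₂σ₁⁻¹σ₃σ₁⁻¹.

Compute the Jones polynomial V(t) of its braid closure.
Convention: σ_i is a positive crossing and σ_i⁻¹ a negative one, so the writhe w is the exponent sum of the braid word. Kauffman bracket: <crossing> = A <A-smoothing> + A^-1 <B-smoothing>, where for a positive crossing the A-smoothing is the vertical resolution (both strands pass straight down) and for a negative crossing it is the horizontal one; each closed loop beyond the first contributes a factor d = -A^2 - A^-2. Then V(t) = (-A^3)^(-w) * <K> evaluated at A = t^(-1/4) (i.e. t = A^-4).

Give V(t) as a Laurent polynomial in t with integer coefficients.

-t^4 + t^3 + t

Derivation:
The presented braid s1 s1 s2 s2 s1 s2 s1^-1 s3 s1^-1 on 4 strands reduces by inverse Markov moves (closure unchanged at each step):
  Deconjugate: the word is γ·β·γ⁻¹ with γ = s1 (prefix) and γ⁻¹ = s1^-1 (suffix); strip both.
  Destabilize: the word has the form β·s3 where s3 occurs only as the final letter (β ∈ B_3); drop it and the last strand → 3 strands.
  Deconjugate: the word is γ·β·γ⁻¹ with γ = s1 (prefix) and γ⁻¹ = s1^-1 (suffix); strip both.
Reduced to β = s2 s2 s1 s2 on 3 strands, 4 crossings.
Compute on β:
Braid: s2 s2 s1 s2 on 3 strands, 4 crossings.
Writhe w = (#positive) - (#negative) = 4 - 0 = 4.
Computing the Kauffman bracket via state sum. There are 2^4 = 16 states.
Each crossing splits two ways (0=vertical, 1=horizontal). The state's weight is A^(#A-smoothings - #B-smoothings) * d^(loops - 1).
  state 0000: A-exp=+4, loops=3, term = A^4 * d^2
  state 0001: A-exp=+2, loops=2, term = A^2 * d^1
  state 0010: A-exp=+2, loops=2, term = A^2 * d^1
  state 0011: A-exp=+0, loops=1, term = A^0 * d^0
  state 0100: A-exp=+2, loops=2, term = A^2 * d^1
  state 0101: A-exp=+0, loops=3, term = A^0 * d^2
  state 0110: A-exp=+0, loops=1, term = A^0 * d^0
  state 0111: A-exp=-2, loops=2, term = A^-2 * d^1
  state 1000: A-exp=+2, loops=2, term = A^2 * d^1
  state 1001: A-exp=+0, loops=3, term = A^0 * d^2
  state 1010: A-exp=+0, loops=1, term = A^0 * d^0
  state 1011: A-exp=-2, loops=2, term = A^-2 * d^1
  state 1100: A-exp=+0, loops=3, term = A^0 * d^2
  state 1101: A-exp=-2, loops=4, term = A^-2 * d^3
  state 1110: A-exp=-2, loops=2, term = A^-2 * d^1
  state 1111: A-exp=-4, loops=3, term = A^-4 * d^2
Collect the terms by A-exponent (count of states per loop number):
Powers of d = -A^2 - A^-2: d^2 = A^4 + 2 + A^-4; d^3 = -A^6 - 3*A^2 - 3*A^-2 - A^-6.
  A^4 * (d^2) = A^8 + 2*A^4 + 1
  A^2 * (4*d) = -4*A^4 - 4
  A^0 * (3 + 3*d^2) = 3*A^4 + 9 + 3*A^-4
  A^-2 * (3*d + d^3) = -A^4 - 6 - 6*A^-4 - A^-8
  A^-4 * (d^2) = 1 + 2*A^-4 + A^-8
Summing the groups: <K> = A^8 + 1 - A^-4
Normalise by the writhe: (-A^3)^(-w) = (-A^3)^(-4) = A^-12, so f(A) = A^-12 * <K> = A^-4 + A^-12 - A^-16.
Substitute A = t^(-1/4), i.e. A^e → t^(-e/4): V(t) = -t^4 + t^3 + t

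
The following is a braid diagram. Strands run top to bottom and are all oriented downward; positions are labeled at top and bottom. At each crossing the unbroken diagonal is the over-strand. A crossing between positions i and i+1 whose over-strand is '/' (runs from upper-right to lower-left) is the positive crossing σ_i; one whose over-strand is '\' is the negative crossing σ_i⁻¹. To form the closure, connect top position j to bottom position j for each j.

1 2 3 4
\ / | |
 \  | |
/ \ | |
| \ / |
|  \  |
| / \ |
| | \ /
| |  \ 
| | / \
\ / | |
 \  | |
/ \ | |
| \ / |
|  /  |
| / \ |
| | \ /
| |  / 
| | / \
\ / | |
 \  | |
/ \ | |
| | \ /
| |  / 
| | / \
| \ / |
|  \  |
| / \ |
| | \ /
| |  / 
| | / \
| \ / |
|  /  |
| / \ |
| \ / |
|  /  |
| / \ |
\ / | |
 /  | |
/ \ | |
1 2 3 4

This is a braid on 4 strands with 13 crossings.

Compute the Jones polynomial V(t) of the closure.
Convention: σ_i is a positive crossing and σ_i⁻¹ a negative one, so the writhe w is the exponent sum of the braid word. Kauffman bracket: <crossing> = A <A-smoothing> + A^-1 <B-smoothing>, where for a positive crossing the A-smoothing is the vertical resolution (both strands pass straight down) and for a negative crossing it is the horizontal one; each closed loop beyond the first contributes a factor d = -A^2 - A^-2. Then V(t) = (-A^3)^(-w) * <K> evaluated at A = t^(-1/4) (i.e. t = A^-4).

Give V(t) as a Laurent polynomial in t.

-t^5 + 2*t^4 - 2*t^3 + 3*t^2 - 3*t + 3 - 2*t^-1 + t^-2

Derivation:
Reading the diagram top to bottom ('/'-over between positions i,i+1 = s_i, '\'-over = s_i^-1): braid word = s1^-1 s2^-1 s3^-1 s1^-1 s2 s3 s1^-1 s3 s2^-1 s3 s2 s2 s1.
The presented braid s1^-1 s2^-1 s3^-1 s1^-1 s2 s3 s1^-1 s3 s2^-1 s3 s2 s2 s1 on 4 strands reduces by inverse Markov moves (closure unchanged at each step):
  Deconjugate: the word is γ·β·γ⁻¹ with γ = s1^-1 s2^-1 (prefix) and γ⁻¹ = s2 s1 (suffix); strip both.
Reduced to β = s3^-1 s1^-1 s2 s3 s1^-1 s3 s2^-1 s3 s2 on 4 strands, 9 crossings.
Compute on β:
Braid: s3^-1 s1^-1 s2 s3 s1^-1 s3 s2^-1 s3 s2 on 4 strands, 9 crossings.
Writhe w = (#positive) - (#negative) = 5 - 4 = 1.
Enumerate smoothing states for the bracket polynomial. There are 2^9 = 512 states.
Each crossing splits two ways (0=vertical, 1=horizontal). The state's weight is A^(#A-smoothings - #B-smoothings) * d^(loops - 1).
Tabulate the states by total A-exponent and number of loops L (A-exp: L × count):
  A^9: L=2 ×1
  A^7: L=1 ×3, L=3 ×6
  A^5: L=2 ×26, L=4 ×10
  A^3: L=1 ×21, L=3 ×58, L=5 ×5
  A^1: L=2 ×86, L=4 ×39, L=6 ×1
  A^-1: L=1 ×35, L=3 ×80, L=5 ×11
  A^-3: L=2 ×53, L=4 ×30, L=6 ×1
  A^-5: L=3 ×32, L=5 ×4
  A^-7: L=4 ×9
  A^-9: L=5 ×1
Each group contributes A^e * Σ count * d^(L-1):
Powers of d = -A^2 - A^-2: d^2 = A^4 + 2 + A^-4; d^3 = -A^6 - 3*A^2 - 3*A^-2 - A^-6; d^4 = A^8 + 4*A^4 + 6 + 4*A^-4 + A^-8; d^5 = -A^10 - 5*A^6 - 10*A^2 - 10*A^-2 - 5*A^-6 - A^-10.
  A^9 * (d) = -A^11 - A^7
  A^7 * (3 + 6*d^2) = 6*A^11 + 15*A^7 + 6*A^3
  A^5 * (26*d + 10*d^3) = -10*A^11 - 56*A^7 - 56*A^3 - 10*A^-1
  A^3 * (21 + 58*d^2 + 5*d^4) = 5*A^11 + 78*A^7 + 167*A^3 + 78*A^-1 + 5*A^-5
  A^1 * (86*d + 39*d^3 + d^5) = -A^11 - 44*A^7 - 213*A^3 - 213*A^-1 - 44*A^-5 - A^-9
  A^-1 * (35 + 80*d^2 + 11*d^4) = 11*A^7 + 124*A^3 + 261*A^-1 + 124*A^-5 + 11*A^-9
  A^-3 * (53*d + 30*d^3 + d^5) = -A^7 - 35*A^3 - 153*A^-1 - 153*A^-5 - 35*A^-9 - A^-13
  A^-5 * (32*d^2 + 4*d^4) = 4*A^3 + 48*A^-1 + 88*A^-5 + 48*A^-9 + 4*A^-13
  A^-7 * (9*d^3) = -9*A^-1 - 27*A^-5 - 27*A^-9 - 9*A^-13
  A^-9 * (d^4) = A^-1 + 4*A^-5 + 6*A^-9 + 4*A^-13 + A^-17
Summing the groups: <K> = -A^11 + 2*A^7 - 3*A^3 + 3*A^-1 - 3*A^-5 + 2*A^-9 - 2*A^-13 + A^-17
Normalise by the writhe: (-A^3)^(-w) = (-A^3)^(-1) = -A^-3, so f(A) = -A^-3 * <K> = A^8 - 2*A^4 + 3 - 3*A^-4 + 3*A^-8 - 2*A^-12 + 2*A^-16 - A^-20.
Substitute A = t^(-1/4), i.e. A^e → t^(-e/4): V(t) = -t^5 + 2*t^4 - 2*t^3 + 3*t^2 - 3*t + 3 - 2*t^-1 + t^-2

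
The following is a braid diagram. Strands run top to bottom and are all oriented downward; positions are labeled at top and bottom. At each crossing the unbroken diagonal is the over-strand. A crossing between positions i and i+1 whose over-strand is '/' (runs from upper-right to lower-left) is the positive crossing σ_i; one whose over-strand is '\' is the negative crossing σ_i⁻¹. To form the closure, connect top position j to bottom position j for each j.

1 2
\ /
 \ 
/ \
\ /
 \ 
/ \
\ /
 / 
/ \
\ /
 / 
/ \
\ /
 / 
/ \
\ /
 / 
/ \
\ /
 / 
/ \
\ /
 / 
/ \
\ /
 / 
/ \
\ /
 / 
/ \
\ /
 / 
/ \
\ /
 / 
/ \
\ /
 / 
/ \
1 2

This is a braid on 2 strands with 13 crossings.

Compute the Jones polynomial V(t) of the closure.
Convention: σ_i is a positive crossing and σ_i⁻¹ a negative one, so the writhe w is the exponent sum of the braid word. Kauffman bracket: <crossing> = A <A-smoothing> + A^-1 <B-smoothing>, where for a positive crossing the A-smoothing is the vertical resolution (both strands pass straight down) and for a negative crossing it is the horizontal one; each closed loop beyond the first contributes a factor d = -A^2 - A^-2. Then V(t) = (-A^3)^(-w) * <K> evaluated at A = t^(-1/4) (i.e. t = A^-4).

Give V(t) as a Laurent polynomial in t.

Reading the diagram top to bottom ('/'-over between positions i,i+1 = s_i, '\'-over = s_i^-1): braid word = s1^-1 s1^-1 s1 s1 s1 s1 s1 s1 s1 s1 s1 s1 s1.
The presented braid s1^-1 s1^-1 s1 s1 s1 s1 s1 s1 s1 s1 s1 s1 s1 on 2 strands reduces by inverse Markov moves (closure unchanged at each step):
  Deconjugate: the word is γ·β·γ⁻¹ with γ = s1^-1 s1^-1 (prefix) and γ⁻¹ = s1 s1 (suffix); strip both.
Reduced to β = s1 s1 s1 s1 s1 s1 s1 s1 s1 on 2 strands, 9 crossings.
Compute on β:
Braid: s1 s1 s1 s1 s1 s1 s1 s1 s1 on 2 strands, 9 crossings.
Writhe w = (#positive) - (#negative) = 9 - 0 = 9.
State-sum expansion of <K>. There are 2^9 = 512 states.
Each crossing splits two ways (0=vertical, 1=horizontal). The state's weight is A^(#A-smoothings - #B-smoothings) * d^(loops - 1).
Tabulate the states by total A-exponent and number of loops L (A-exp: L × count):
  A^9: L=2 ×1
  A^7: L=1 ×9
  A^5: L=2 ×36
  A^3: L=3 ×84
  A^1: L=4 ×126
  A^-1: L=5 ×126
  A^-3: L=6 ×84
  A^-5: L=7 ×36
  A^-7: L=8 ×9
  A^-9: L=9 ×1
Each group contributes A^e * Σ count * d^(L-1):
Powers of d = -A^2 - A^-2: d^2 = A^4 + 2 + A^-4; d^3 = -A^6 - 3*A^2 - 3*A^-2 - A^-6; d^4 = A^8 + 4*A^4 + 6 + 4*A^-4 + A^-8; d^5 = -A^10 - 5*A^6 - 10*A^2 - 10*A^-2 - 5*A^-6 - A^-10; d^6 = A^12 + 6*A^8 + 15*A^4 + 20 + 15*A^-4 + 6*A^-8 + A^-12; d^7 = -A^14 - 7*A^10 - 21*A^6 - 35*A^2 - 35*A^-2 - 21*A^-6 - 7*A^-10 - A^-14; d^8 = A^16 + 8*A^12 + 28*A^8 + 56*A^4 + 70 + 56*A^-4 + 28*A^-8 + 8*A^-12 + A^-16.
  A^9 * (d) = -A^11 - A^7
  A^7 * (9) = 9*A^7
  A^5 * (36*d) = -36*A^7 - 36*A^3
  A^3 * (84*d^2) = 84*A^7 + 168*A^3 + 84*A^-1
  A^1 * (126*d^3) = -126*A^7 - 378*A^3 - 378*A^-1 - 126*A^-5
  A^-1 * (126*d^4) = 126*A^7 + 504*A^3 + 756*A^-1 + 504*A^-5 + 126*A^-9
  A^-3 * (84*d^5) = -84*A^7 - 420*A^3 - 840*A^-1 - 840*A^-5 - 420*A^-9 - 84*A^-13
  A^-5 * (36*d^6) = 36*A^7 + 216*A^3 + 540*A^-1 + 720*A^-5 + 540*A^-9 + 216*A^-13 + 36*A^-17
  A^-7 * (9*d^7) = -9*A^7 - 63*A^3 - 189*A^-1 - 315*A^-5 - 315*A^-9 - 189*A^-13 - 63*A^-17 - 9*A^-21
  A^-9 * (d^8) = A^7 + 8*A^3 + 28*A^-1 + 56*A^-5 + 70*A^-9 + 56*A^-13 + 28*A^-17 + 8*A^-21 + A^-25
Summing the groups: <K> = -A^11 - A^3 + A^-1 - A^-5 + A^-9 - A^-13 + A^-17 - A^-21 + A^-25
Normalise by the writhe: (-A^3)^(-w) = (-A^3)^(-9) = -A^-27, so f(A) = -A^-27 * <K> = A^-16 + A^-24 - A^-28 + A^-32 - A^-36 + A^-40 - A^-44 + A^-48 - A^-52.
Substitute A = t^(-1/4), i.e. A^e → t^(-e/4): V(t) = -t^13 + t^12 - t^11 + t^10 - t^9 + t^8 - t^7 + t^6 + t^4

Answer: -t^13 + t^12 - t^11 + t^10 - t^9 + t^8 - t^7 + t^6 + t^4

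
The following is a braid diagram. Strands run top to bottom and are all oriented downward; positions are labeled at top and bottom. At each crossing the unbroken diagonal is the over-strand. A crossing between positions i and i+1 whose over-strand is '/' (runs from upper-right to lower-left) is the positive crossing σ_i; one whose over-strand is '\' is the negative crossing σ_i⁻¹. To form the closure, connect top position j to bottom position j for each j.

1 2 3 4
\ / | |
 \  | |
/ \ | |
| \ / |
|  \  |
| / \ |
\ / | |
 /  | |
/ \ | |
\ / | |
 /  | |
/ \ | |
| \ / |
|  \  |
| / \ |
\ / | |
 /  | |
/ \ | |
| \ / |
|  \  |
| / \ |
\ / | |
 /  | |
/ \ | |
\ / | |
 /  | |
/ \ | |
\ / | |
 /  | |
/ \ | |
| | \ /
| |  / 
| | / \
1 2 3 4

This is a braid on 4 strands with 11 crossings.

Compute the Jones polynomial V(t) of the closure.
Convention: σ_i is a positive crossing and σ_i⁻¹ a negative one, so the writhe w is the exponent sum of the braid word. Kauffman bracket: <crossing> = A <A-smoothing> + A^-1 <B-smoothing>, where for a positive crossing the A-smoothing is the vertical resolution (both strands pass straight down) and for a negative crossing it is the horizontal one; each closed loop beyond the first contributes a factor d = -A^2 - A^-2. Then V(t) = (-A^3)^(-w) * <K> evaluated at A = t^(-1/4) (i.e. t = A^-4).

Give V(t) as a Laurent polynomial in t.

-t^6 + 3*t^5 - 5*t^4 + 6*t^3 - 6*t^2 + 6*t - 4 + 3*t^-1 - t^-2

Derivation:
Reading the diagram top to bottom ('/'-over between positions i,i+1 = s_i, '\'-over = s_i^-1): braid word = s1^-1 s2^-1 s1 s1 s2^-1 s1 s2^-1 s1 s1 s1 s3.
The presented braid s1^-1 s2^-1 s1 s1 s2^-1 s1 s2^-1 s1 s1 s1 s3 on 4 strands reduces by inverse Markov moves (closure unchanged at each step):
  Destabilize: the word has the form β·s3 where s3 occurs only as the final letter (β ∈ B_3); drop it and the last strand → 3 strands.
  Deconjugate: the word is γ·β·γ⁻¹ with γ = s1^-1 (prefix) and γ⁻¹ = s1 (suffix); strip both.
Reduced to β = s2^-1 s1 s1 s2^-1 s1 s2^-1 s1 s1 on 3 strands, 8 crossings.
Compute on β:
Braid: s2^-1 s1 s1 s2^-1 s1 s2^-1 s1 s1 on 3 strands, 8 crossings.
Writhe w = (#positive) - (#negative) = 5 - 3 = 2.
Computing the Kauffman bracket via state sum. There are 2^8 = 256 states.
For each crossing: s=0 is the vertical smoothing, s=1 horizontal. Crossing k contributes A^(sign_k * (1 - 2*s_k)); loop factor d = -A^2 - A^-2.
Tabulate the states by total A-exponent and number of loops L (A-exp: L × count):
  A^8: L=4 ×1
  A^6: L=3 ×8
  A^4: L=2 ×26, L=4 ×2
  A^2: L=1 ×35, L=3 ×21
  A^0: L=2 ×63, L=4 ×7
  A^-2: L=3 ×55, L=5 ×1
  A^-4: L=4 ×28
  A^-6: L=5 ×8
  A^-8: L=6 ×1
Each group contributes A^e * Σ count * d^(L-1):
Powers of d = -A^2 - A^-2: d^2 = A^4 + 2 + A^-4; d^3 = -A^6 - 3*A^2 - 3*A^-2 - A^-6; d^4 = A^8 + 4*A^4 + 6 + 4*A^-4 + A^-8; d^5 = -A^10 - 5*A^6 - 10*A^2 - 10*A^-2 - 5*A^-6 - A^-10.
  A^8 * (d^3) = -A^14 - 3*A^10 - 3*A^6 - A^2
  A^6 * (8*d^2) = 8*A^10 + 16*A^6 + 8*A^2
  A^4 * (26*d + 2*d^3) = -2*A^10 - 32*A^6 - 32*A^2 - 2*A^-2
  A^2 * (35 + 21*d^2) = 21*A^6 + 77*A^2 + 21*A^-2
  A^0 * (63*d + 7*d^3) = -7*A^6 - 84*A^2 - 84*A^-2 - 7*A^-6
  A^-2 * (55*d^2 + d^4) = A^6 + 59*A^2 + 116*A^-2 + 59*A^-6 + A^-10
  A^-4 * (28*d^3) = -28*A^2 - 84*A^-2 - 84*A^-6 - 28*A^-10
  A^-6 * (8*d^4) = 8*A^2 + 32*A^-2 + 48*A^-6 + 32*A^-10 + 8*A^-14
  A^-8 * (d^5) = -A^2 - 5*A^-2 - 10*A^-6 - 10*A^-10 - 5*A^-14 - A^-18
Summing the groups: <K> = -A^14 + 3*A^10 - 4*A^6 + 6*A^2 - 6*A^-2 + 6*A^-6 - 5*A^-10 + 3*A^-14 - A^-18
Normalise by the writhe: (-A^3)^(-w) = (-A^3)^(-2) = A^-6, so f(A) = A^-6 * <K> = -A^8 + 3*A^4 - 4 + 6*A^-4 - 6*A^-8 + 6*A^-12 - 5*A^-16 + 3*A^-20 - A^-24.
Substitute A = t^(-1/4), i.e. A^e → t^(-e/4): V(t) = -t^6 + 3*t^5 - 5*t^4 + 6*t^3 - 6*t^2 + 6*t - 4 + 3*t^-1 - t^-2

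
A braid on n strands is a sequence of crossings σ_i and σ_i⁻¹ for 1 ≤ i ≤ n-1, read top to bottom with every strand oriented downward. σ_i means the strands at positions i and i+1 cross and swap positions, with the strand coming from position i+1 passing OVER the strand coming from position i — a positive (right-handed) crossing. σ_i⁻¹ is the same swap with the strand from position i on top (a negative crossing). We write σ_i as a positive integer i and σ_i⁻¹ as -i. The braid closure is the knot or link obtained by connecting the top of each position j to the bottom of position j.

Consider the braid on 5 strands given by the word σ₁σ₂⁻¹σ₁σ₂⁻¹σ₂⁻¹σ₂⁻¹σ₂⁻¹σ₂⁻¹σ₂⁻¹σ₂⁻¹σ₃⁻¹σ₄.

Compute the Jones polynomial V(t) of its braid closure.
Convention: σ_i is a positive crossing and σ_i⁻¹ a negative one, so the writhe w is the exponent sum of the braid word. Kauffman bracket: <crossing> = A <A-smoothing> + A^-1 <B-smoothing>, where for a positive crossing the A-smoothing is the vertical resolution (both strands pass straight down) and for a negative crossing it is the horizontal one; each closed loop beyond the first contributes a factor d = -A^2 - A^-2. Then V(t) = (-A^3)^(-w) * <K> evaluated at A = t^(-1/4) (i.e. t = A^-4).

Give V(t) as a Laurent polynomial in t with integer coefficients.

The presented braid s1 s2^-1 s1 s2^-1 s2^-1 s2^-1 s2^-1 s2^-1 s2^-1 s2^-1 s3^-1 s4 on 5 strands reduces by inverse Markov moves (closure unchanged at each step):
  Destabilize: the word has the form β·s4 where s4 occurs only as the final letter (β ∈ B_4); drop it and the last strand → 4 strands.
  Destabilize: the word has the form β·s3^-1 where s3^-1 occurs only as the final letter (β ∈ B_3); drop it and the last strand → 3 strands.
Reduced to β = s1 s2^-1 s1 s2^-1 s2^-1 s2^-1 s2^-1 s2^-1 s2^-1 s2^-1 on 3 strands, 10 crossings.
Compute on β:
Braid: s1 s2^-1 s1 s2^-1 s2^-1 s2^-1 s2^-1 s2^-1 s2^-1 s2^-1 on 3 strands, 10 crossings.
Writhe w = (#positive) - (#negative) = 2 - 8 = -6.
Enumerate smoothing states for the bracket polynomial. There are 2^10 = 1024 states.
Each crossing splits two ways (0=vertical, 1=horizontal). The state's weight is A^(#A-smoothings - #B-smoothings) * d^(loops - 1).
Tabulate the states by total A-exponent and number of loops L (A-exp: L × count):
  A^10: L=9 ×1
  A^8: L=8 ×10
  A^6: L=7 ×45
  A^4: L=6 ×119, L=8 ×1
  A^2: L=5 ×203, L=7 ×7
  A^0: L=4 ×231, L=6 ×21
  A^-2: L=3 ×175, L=5 ×35
  A^-4: L=2 ×85, L=4 ×35
  A^-6: L=1 ×23, L=3 ×22
  A^-8: L=2 ×10
  A^-10: L=3 ×1
Each group contributes A^e * Σ count * d^(L-1):
Powers of d = -A^2 - A^-2: d^2 = A^4 + 2 + A^-4; d^3 = -A^6 - 3*A^2 - 3*A^-2 - A^-6; d^4 = A^8 + 4*A^4 + 6 + 4*A^-4 + A^-8; d^5 = -A^10 - 5*A^6 - 10*A^2 - 10*A^-2 - 5*A^-6 - A^-10; d^6 = A^12 + 6*A^8 + 15*A^4 + 20 + 15*A^-4 + 6*A^-8 + A^-12; d^7 = -A^14 - 7*A^10 - 21*A^6 - 35*A^2 - 35*A^-2 - 21*A^-6 - 7*A^-10 - A^-14; d^8 = A^16 + 8*A^12 + 28*A^8 + 56*A^4 + 70 + 56*A^-4 + 28*A^-8 + 8*A^-12 + A^-16.
  A^10 * (d^8) = A^26 + 8*A^22 + 28*A^18 + 56*A^14 + 70*A^10 + 56*A^6 + 28*A^2 + 8*A^-2 + A^-6
  A^8 * (10*d^7) = -10*A^22 - 70*A^18 - 210*A^14 - 350*A^10 - 350*A^6 - 210*A^2 - 70*A^-2 - 10*A^-6
  A^6 * (45*d^6) = 45*A^18 + 270*A^14 + 675*A^10 + 900*A^6 + 675*A^2 + 270*A^-2 + 45*A^-6
  A^4 * (119*d^5 + d^7) = -A^18 - 126*A^14 - 616*A^10 - 1225*A^6 - 1225*A^2 - 616*A^-2 - 126*A^-6 - A^-10
  A^2 * (203*d^4 + 7*d^6) = 7*A^14 + 245*A^10 + 917*A^6 + 1358*A^2 + 917*A^-2 + 245*A^-6 + 7*A^-10
  A^0 * (231*d^3 + 21*d^5) = -21*A^10 - 336*A^6 - 903*A^2 - 903*A^-2 - 336*A^-6 - 21*A^-10
  A^-2 * (175*d^2 + 35*d^4) = 35*A^6 + 315*A^2 + 560*A^-2 + 315*A^-6 + 35*A^-10
  A^-4 * (85*d + 35*d^3) = -35*A^2 - 190*A^-2 - 190*A^-6 - 35*A^-10
  A^-6 * (23 + 22*d^2) = 22*A^-2 + 67*A^-6 + 22*A^-10
  A^-8 * (10*d) = -10*A^-6 - 10*A^-10
  A^-10 * (d^2) = A^-6 + 2*A^-10 + A^-14
Summing the groups: <K> = A^26 - 2*A^22 + 2*A^18 - 3*A^14 + 3*A^10 - 3*A^6 + 3*A^2 - 2*A^-2 + 2*A^-6 - A^-10 + A^-14
Normalise by the writhe: (-A^3)^(-w) = (-A^3)^(6) = A^18, so f(A) = A^18 * <K> = A^44 - 2*A^40 + 2*A^36 - 3*A^32 + 3*A^28 - 3*A^24 + 3*A^20 - 2*A^16 + 2*A^12 - A^8 + A^4.
Substitute A = t^(-1/4), i.e. A^e → t^(-e/4): V(t) = t^-1 - t^-2 + 2*t^-3 - 2*t^-4 + 3*t^-5 - 3*t^-6 + 3*t^-7 - 3*t^-8 + 2*t^-9 - 2*t^-10 + t^-11

Answer: t^-1 - t^-2 + 2*t^-3 - 2*t^-4 + 3*t^-5 - 3*t^-6 + 3*t^-7 - 3*t^-8 + 2*t^-9 - 2*t^-10 + t^-11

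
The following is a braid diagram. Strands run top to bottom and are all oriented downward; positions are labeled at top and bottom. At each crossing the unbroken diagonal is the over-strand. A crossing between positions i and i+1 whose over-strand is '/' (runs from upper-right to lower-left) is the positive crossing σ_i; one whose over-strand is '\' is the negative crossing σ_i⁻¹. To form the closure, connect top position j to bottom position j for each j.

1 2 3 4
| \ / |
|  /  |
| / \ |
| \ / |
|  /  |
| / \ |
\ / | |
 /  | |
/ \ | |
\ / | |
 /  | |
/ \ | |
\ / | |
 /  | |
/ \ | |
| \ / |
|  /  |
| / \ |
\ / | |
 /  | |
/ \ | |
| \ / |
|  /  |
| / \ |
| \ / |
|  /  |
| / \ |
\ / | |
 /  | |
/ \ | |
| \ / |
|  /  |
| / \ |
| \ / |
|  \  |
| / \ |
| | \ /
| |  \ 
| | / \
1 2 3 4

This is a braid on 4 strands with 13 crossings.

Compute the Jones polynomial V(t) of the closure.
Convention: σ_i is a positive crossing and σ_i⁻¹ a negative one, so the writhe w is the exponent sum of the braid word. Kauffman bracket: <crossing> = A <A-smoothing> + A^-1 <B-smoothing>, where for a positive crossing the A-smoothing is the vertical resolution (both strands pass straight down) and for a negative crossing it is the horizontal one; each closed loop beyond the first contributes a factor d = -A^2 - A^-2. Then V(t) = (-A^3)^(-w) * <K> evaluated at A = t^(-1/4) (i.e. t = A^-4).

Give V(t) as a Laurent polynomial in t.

Reading the diagram top to bottom ('/'-over between positions i,i+1 = s_i, '\'-over = s_i^-1): braid word = s2 s2 s1 s1 s1 s2 s1 s2 s2 s1 s2 s2^-1 s3^-1.
The presented braid s2 s2 s1 s1 s1 s2 s1 s2 s2 s1 s2 s2^-1 s3^-1 on 4 strands reduces by inverse Markov moves (closure unchanged at each step):
  Destabilize: the word has the form β·s3^-1 where s3^-1 occurs only as the final letter (β ∈ B_3); drop it and the last strand → 3 strands.
  Deconjugate: the word is γ·β·γ⁻¹ with γ = s2 (prefix) and γ⁻¹ = s2^-1 (suffix); strip both.
Reduced to β = s2 s1 s1 s1 s2 s1 s2 s2 s1 s2 on 3 strands, 10 crossings.
Compute on β:
Braid: s2 s1 s1 s1 s2 s1 s2 s2 s1 s2 on 3 strands, 10 crossings.
Writhe w = (#positive) - (#negative) = 10 - 0 = 10.
State-sum expansion of <K>. There are 2^10 = 1024 states.
For each crossing: s=0 is the vertical smoothing, s=1 horizontal. Crossing k contributes A^(sign_k * (1 - 2*s_k)); loop factor d = -A^2 - A^-2.
Tabulate the states by total A-exponent and number of loops L (A-exp: L × count):
  A^10: L=3 ×1
  A^8: L=2 ×10
  A^6: L=1 ×25, L=3 ×20
  A^4: L=2 ×100, L=4 ×20
  A^2: L=1 ×36, L=3 ×164, L=5 ×10
  A^0: L=2 ×108, L=4 ×142, L=6 ×2
  A^-2: L=1 ×12, L=3 ×129, L=5 ×69
  A^-4: L=2 ×24, L=4 ×78, L=6 ×18
  A^-6: L=3 ×19, L=5 ×24, L=7 ×2
  A^-8: L=4 ×7, L=6 ×3
  A^-10: L=5 ×1
Each group contributes A^e * Σ count * d^(L-1):
Powers of d = -A^2 - A^-2: d^2 = A^4 + 2 + A^-4; d^3 = -A^6 - 3*A^2 - 3*A^-2 - A^-6; d^4 = A^8 + 4*A^4 + 6 + 4*A^-4 + A^-8; d^5 = -A^10 - 5*A^6 - 10*A^2 - 10*A^-2 - 5*A^-6 - A^-10; d^6 = A^12 + 6*A^8 + 15*A^4 + 20 + 15*A^-4 + 6*A^-8 + A^-12.
  A^10 * (d^2) = A^14 + 2*A^10 + A^6
  A^8 * (10*d) = -10*A^10 - 10*A^6
  A^6 * (25 + 20*d^2) = 20*A^10 + 65*A^6 + 20*A^2
  A^4 * (100*d + 20*d^3) = -20*A^10 - 160*A^6 - 160*A^2 - 20*A^-2
  A^2 * (36 + 164*d^2 + 10*d^4) = 10*A^10 + 204*A^6 + 424*A^2 + 204*A^-2 + 10*A^-6
  A^0 * (108*d + 142*d^3 + 2*d^5) = -2*A^10 - 152*A^6 - 554*A^2 - 554*A^-2 - 152*A^-6 - 2*A^-10
  A^-2 * (12 + 129*d^2 + 69*d^4) = 69*A^6 + 405*A^2 + 684*A^-2 + 405*A^-6 + 69*A^-10
  A^-4 * (24*d + 78*d^3 + 18*d^5) = -18*A^6 - 168*A^2 - 438*A^-2 - 438*A^-6 - 168*A^-10 - 18*A^-14
  A^-6 * (19*d^2 + 24*d^4 + 2*d^6) = 2*A^6 + 36*A^2 + 145*A^-2 + 222*A^-6 + 145*A^-10 + 36*A^-14 + 2*A^-18
  A^-8 * (7*d^3 + 3*d^5) = -3*A^2 - 22*A^-2 - 51*A^-6 - 51*A^-10 - 22*A^-14 - 3*A^-18
  A^-10 * (d^4) = A^-2 + 4*A^-6 + 6*A^-10 + 4*A^-14 + A^-18
Summing the groups: <K> = A^14 + A^6 - A^-10
Normalise by the writhe: (-A^3)^(-w) = (-A^3)^(-10) = A^-30, so f(A) = A^-30 * <K> = A^-16 + A^-24 - A^-40.
Substitute A = t^(-1/4), i.e. A^e → t^(-e/4): V(t) = -t^10 + t^6 + t^4

Answer: -t^10 + t^6 + t^4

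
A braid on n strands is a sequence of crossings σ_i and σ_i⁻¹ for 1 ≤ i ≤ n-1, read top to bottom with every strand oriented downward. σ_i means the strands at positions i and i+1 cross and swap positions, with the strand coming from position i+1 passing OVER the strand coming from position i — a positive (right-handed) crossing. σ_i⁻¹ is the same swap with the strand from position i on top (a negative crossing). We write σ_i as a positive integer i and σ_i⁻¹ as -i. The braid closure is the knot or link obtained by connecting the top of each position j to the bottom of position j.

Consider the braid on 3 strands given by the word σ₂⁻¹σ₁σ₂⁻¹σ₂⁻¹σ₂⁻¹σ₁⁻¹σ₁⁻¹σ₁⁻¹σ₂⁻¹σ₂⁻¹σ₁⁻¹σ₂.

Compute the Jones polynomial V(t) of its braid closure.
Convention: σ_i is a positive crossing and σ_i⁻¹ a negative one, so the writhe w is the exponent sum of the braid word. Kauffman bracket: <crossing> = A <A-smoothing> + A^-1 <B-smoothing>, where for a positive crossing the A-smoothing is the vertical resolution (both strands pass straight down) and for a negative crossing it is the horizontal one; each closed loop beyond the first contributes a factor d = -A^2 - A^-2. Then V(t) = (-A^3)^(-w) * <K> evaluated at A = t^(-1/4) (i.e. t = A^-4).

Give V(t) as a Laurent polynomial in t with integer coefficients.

The presented braid s2^-1 s1 s2^-1 s2^-1 s2^-1 s1^-1 s1^-1 s1^-1 s2^-1 s2^-1 s1^-1 s2 on 3 strands reduces by inverse Markov moves (closure unchanged at each step):
  Deconjugate: the word is γ·β·γ⁻¹ with γ = s2^-1 s1 (prefix) and γ⁻¹ = s1^-1 s2 (suffix); strip both.
Reduced to β = s2^-1 s2^-1 s2^-1 s1^-1 s1^-1 s1^-1 s2^-1 s2^-1 on 3 strands, 8 crossings.
Compute on β:
Braid: s2^-1 s2^-1 s2^-1 s1^-1 s1^-1 s1^-1 s2^-1 s2^-1 on 3 strands, 8 crossings.
Writhe w = (#positive) - (#negative) = 0 - 8 = -8.
State-sum expansion of <K>. There are 2^8 = 256 states.
Smooth each crossing (0=||, 1=⌣⌢); contribution A^(Σ sign_k(1-2s_k)) * d^(L-1).
Tabulate the states by total A-exponent and number of loops L (A-exp: L × count):
  A^8: L=7 ×1
  A^6: L=6 ×8
  A^4: L=5 ×28
  A^2: L=4 ×55, L=6 ×1
  A^0: L=3 ×65, L=5 ×5
  A^-2: L=2 ×45, L=4 ×11
  A^-4: L=1 ×15, L=3 ×13
  A^-6: L=2 ×8
  A^-8: L=3 ×1
Each group contributes A^e * Σ count * d^(L-1):
Powers of d = -A^2 - A^-2: d^2 = A^4 + 2 + A^-4; d^3 = -A^6 - 3*A^2 - 3*A^-2 - A^-6; d^4 = A^8 + 4*A^4 + 6 + 4*A^-4 + A^-8; d^5 = -A^10 - 5*A^6 - 10*A^2 - 10*A^-2 - 5*A^-6 - A^-10; d^6 = A^12 + 6*A^8 + 15*A^4 + 20 + 15*A^-4 + 6*A^-8 + A^-12.
  A^8 * (d^6) = A^20 + 6*A^16 + 15*A^12 + 20*A^8 + 15*A^4 + 6 + A^-4
  A^6 * (8*d^5) = -8*A^16 - 40*A^12 - 80*A^8 - 80*A^4 - 40 - 8*A^-4
  A^4 * (28*d^4) = 28*A^12 + 112*A^8 + 168*A^4 + 112 + 28*A^-4
  A^2 * (55*d^3 + d^5) = -A^12 - 60*A^8 - 175*A^4 - 175 - 60*A^-4 - A^-8
  A^0 * (65*d^2 + 5*d^4) = 5*A^8 + 85*A^4 + 160 + 85*A^-4 + 5*A^-8
  A^-2 * (45*d + 11*d^3) = -11*A^4 - 78 - 78*A^-4 - 11*A^-8
  A^-4 * (15 + 13*d^2) = 13 + 41*A^-4 + 13*A^-8
  A^-6 * (8*d) = -8*A^-4 - 8*A^-8
  A^-8 * (d^2) = A^-4 + 2*A^-8 + A^-12
Summing the groups: <K> = A^20 - 2*A^16 + 2*A^12 - 3*A^8 + 2*A^4 - 2 + 2*A^-4 + A^-12
Normalise by the writhe: (-A^3)^(-w) = (-A^3)^(8) = A^24, so f(A) = A^24 * <K> = A^44 - 2*A^40 + 2*A^36 - 3*A^32 + 2*A^28 - 2*A^24 + 2*A^20 + A^12.
Substitute A = t^(-1/4), i.e. A^e → t^(-e/4): V(t) = t^-3 + 2*t^-5 - 2*t^-6 + 2*t^-7 - 3*t^-8 + 2*t^-9 - 2*t^-10 + t^-11

Answer: t^-3 + 2*t^-5 - 2*t^-6 + 2*t^-7 - 3*t^-8 + 2*t^-9 - 2*t^-10 + t^-11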